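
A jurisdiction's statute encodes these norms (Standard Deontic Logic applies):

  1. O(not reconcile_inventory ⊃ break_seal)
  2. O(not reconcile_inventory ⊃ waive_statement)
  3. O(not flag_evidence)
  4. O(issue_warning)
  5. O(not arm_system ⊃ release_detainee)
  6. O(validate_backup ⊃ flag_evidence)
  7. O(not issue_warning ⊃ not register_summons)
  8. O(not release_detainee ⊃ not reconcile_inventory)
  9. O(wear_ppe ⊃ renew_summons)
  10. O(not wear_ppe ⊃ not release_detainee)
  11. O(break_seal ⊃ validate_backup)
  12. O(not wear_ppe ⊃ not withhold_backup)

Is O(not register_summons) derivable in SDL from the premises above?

No

Premise 7 is O(not issue_warning ⊃ not register_summons), but O(not issue_warning) is not derivable from the premises, so it does not yield O(not register_summons).
No other premise forces O(not register_summons). An ideal world satisfying every premise can still have not register_summons false, so O(not register_summons) is not derivable.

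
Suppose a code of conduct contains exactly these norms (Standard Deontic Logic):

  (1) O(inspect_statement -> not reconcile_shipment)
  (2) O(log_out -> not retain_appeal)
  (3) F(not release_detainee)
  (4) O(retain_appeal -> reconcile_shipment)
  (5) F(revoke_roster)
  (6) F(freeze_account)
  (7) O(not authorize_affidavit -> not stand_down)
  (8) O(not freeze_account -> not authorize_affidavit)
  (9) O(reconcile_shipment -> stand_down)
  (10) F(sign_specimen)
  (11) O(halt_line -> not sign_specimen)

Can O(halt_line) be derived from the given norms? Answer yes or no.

No

Premise 11 is O(halt_line -> not sign_specimen); even if O(not sign_specimen) held, inferring O(halt_line) would be affirming the consequent — invalid.
No other premise forces O(halt_line). An ideal world satisfying every premise can still have halt_line false, so O(halt_line) is not derivable.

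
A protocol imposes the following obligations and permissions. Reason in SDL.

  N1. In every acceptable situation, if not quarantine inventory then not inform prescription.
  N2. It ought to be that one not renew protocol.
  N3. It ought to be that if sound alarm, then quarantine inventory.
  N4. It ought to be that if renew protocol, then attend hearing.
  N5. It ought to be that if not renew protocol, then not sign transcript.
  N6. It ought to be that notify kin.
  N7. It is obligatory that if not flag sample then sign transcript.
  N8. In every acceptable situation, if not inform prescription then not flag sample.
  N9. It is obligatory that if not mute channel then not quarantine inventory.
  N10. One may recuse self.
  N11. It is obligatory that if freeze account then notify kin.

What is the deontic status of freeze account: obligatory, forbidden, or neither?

Neither

Premise 11 is O(freeze_account → notify_kin); even if O(notify_kin) held, inferring O(freeze_account) would be affirming the consequent — invalid.
No premise or chain of K-axiom applications forces O(freeze_account), and none forces O(¬freeze_account). So freeze_account is neither obligatory nor forbidden under these norms.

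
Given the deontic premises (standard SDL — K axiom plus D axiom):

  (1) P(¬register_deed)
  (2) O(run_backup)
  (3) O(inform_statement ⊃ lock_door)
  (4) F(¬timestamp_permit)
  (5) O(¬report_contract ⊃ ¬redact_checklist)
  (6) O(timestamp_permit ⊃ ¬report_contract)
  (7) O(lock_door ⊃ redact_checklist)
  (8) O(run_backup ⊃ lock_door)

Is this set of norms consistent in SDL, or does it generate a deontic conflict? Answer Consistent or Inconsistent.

Inconsistent

Premise 2 gives O(run_backup).
With premise 8, O(run_backup ⊃ lock_door), the K-axiom yields O(lock_door).
With premise 7, O(lock_door ⊃ redact_checklist), the K-axiom yields O(redact_checklist).
Premise 5, O(¬report_contract ⊃ ¬redact_checklist), contraposes to O(redact_checklist ⊃ report_contract); with O(redact_checklist) we get O(report_contract).
Premise 6, O(timestamp_permit ⊃ ¬report_contract), contraposes to O(report_contract ⊃ ¬timestamp_permit); with O(report_contract) we get O(¬timestamp_permit).
But premise 4, F(¬timestamp_permit), means O(timestamp_permit).
We now have both O(¬timestamp_permit) and O(timestamp_permit) — timestamp_permit is simultaneously obligatory and forbidden, violating the D-axiom.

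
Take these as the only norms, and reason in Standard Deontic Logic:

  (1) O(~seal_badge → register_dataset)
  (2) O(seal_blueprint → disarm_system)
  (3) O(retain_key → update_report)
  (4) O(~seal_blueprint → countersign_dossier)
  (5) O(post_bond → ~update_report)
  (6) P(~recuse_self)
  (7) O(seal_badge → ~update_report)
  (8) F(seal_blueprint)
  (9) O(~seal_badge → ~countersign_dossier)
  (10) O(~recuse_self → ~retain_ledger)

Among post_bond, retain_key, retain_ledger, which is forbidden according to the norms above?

F(seal_blueprint) at premise 8 means O(~seal_blueprint).
From O(~seal_blueprint) and premise 4, O(~seal_blueprint → countersign_dossier), we obtain O(countersign_dossier).
Premise 9 is O(~seal_badge → ~countersign_dossier); contrapositively O(countersign_dossier → seal_badge). Since O(countersign_dossier) holds, K gives O(seal_badge).
Applying K to premise 7 (O(seal_badge → ~update_report)) and O(seal_badge) yields O(~update_report).
Premise 3, O(retain_key → update_report), contraposes to O(~update_report → ~retain_key); with O(~update_report) we get O(~retain_key).
So O(~retain_key) holds, i.e. retain_key is forbidden. None of the other listed options is forbidden under the premises.

retain_key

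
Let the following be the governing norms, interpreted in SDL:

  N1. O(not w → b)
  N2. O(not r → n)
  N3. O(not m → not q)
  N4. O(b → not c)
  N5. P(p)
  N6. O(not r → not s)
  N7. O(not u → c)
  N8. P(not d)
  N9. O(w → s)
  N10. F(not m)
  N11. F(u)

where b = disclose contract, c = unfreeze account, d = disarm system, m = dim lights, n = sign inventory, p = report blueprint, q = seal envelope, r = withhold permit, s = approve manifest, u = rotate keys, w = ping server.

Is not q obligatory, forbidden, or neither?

Premise 3 is O(not m → not q), but O(not m) is not derivable from the premises, so it does not yield O(not q).
No premise or chain of K-axiom applications forces O(not q), and none forces O(q). So not q is neither obligatory nor forbidden under these norms.

Neither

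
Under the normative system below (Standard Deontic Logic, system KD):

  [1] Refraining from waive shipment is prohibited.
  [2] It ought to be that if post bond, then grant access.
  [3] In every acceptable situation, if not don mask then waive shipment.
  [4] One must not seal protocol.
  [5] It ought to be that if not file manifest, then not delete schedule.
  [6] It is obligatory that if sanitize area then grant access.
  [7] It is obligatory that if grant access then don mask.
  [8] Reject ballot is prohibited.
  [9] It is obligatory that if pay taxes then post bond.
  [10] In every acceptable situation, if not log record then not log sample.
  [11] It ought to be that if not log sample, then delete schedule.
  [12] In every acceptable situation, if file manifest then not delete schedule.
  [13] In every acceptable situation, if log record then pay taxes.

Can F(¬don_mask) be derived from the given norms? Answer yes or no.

Yes

By case analysis on ¬file_manifest: premise 5 gives O(¬file_manifest → ¬delete_schedule) and premise 12 gives O(file_manifest → ¬delete_schedule), so O(¬delete_schedule) either way.
The contrapositive of premise 11 (O(¬log_sample → delete_schedule)) is O(¬delete_schedule → log_sample), and O(¬delete_schedule) is already established, so O(log_sample).
The contrapositive of premise 10 (O(¬log_record → ¬log_sample)) is O(log_sample → log_record), and O(log_sample) is already established, so O(log_record).
With premise 13, O(log_record → pay_taxes), the K-axiom yields O(pay_taxes).
From O(pay_taxes) and premise 9, O(pay_taxes → post_bond), we obtain O(post_bond).
Premise 2 is O(post_bond → grant_access); since O(post_bond), deontic closure gives O(grant_access).
Premise 7 is O(grant_access → don_mask); since O(grant_access), deontic closure gives O(don_mask).
Premises 1, 3, 4, 6, 8 do not contribute to this derivation.
So O(don_mask) holds, i.e. F(¬don_mask). The claim follows.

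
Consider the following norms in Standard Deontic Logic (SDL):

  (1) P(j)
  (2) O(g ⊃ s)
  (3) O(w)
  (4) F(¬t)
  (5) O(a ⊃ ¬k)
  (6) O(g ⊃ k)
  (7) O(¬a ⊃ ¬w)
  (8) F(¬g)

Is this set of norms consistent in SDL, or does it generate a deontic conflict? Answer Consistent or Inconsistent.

Inconsistent

From premise 3 we have O(w).
Premise 7 is O(¬a ⊃ ¬w); contrapositively O(w ⊃ a). Since O(w) holds, K gives O(a).
From O(a) and premise 5, O(a ⊃ ¬k), we obtain O(¬k).
The contrapositive of premise 6 (O(g ⊃ k)) is O(¬k ⊃ ¬g), and O(¬k) is already established, so O(¬g).
Yet premise 8 is F(¬g), i.e. O(g).
We now have both O(¬g) and O(g) — g is simultaneously obligatory and forbidden, violating the D-axiom.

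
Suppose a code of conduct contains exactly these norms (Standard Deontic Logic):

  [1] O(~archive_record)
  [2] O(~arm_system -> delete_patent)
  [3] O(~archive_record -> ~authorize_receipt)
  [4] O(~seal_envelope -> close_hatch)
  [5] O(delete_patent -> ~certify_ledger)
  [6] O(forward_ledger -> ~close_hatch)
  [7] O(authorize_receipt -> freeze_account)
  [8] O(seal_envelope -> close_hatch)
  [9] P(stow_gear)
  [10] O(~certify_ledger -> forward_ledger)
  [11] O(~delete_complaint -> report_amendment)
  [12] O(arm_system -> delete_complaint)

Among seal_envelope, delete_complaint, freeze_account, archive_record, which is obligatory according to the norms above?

By case analysis on ~seal_envelope: premise 4 gives O(~seal_envelope -> close_hatch) and premise 8 gives O(seal_envelope -> close_hatch), so O(close_hatch) either way.
Premise 6 is O(forward_ledger -> ~close_hatch); contrapositively O(close_hatch -> ~forward_ledger). Since O(close_hatch) holds, K gives O(~forward_ledger).
Premise 10, O(~certify_ledger -> forward_ledger), contraposes to O(~forward_ledger -> certify_ledger); with O(~forward_ledger) we get O(certify_ledger).
The contrapositive of premise 5 (O(delete_patent -> ~certify_ledger)) is O(certify_ledger -> ~delete_patent), and O(certify_ledger) is already established, so O(~delete_patent).
The contrapositive of premise 2 (O(~arm_system -> delete_patent)) is O(~delete_patent -> arm_system), and O(~delete_patent) is already established, so O(arm_system).
From O(arm_system) and premise 12, O(arm_system -> delete_complaint), we obtain O(delete_complaint).
So O(delete_complaint) holds — delete_complaint is obligatory. None of the other listed options is made obligatory by any chain of premises.

delete_complaint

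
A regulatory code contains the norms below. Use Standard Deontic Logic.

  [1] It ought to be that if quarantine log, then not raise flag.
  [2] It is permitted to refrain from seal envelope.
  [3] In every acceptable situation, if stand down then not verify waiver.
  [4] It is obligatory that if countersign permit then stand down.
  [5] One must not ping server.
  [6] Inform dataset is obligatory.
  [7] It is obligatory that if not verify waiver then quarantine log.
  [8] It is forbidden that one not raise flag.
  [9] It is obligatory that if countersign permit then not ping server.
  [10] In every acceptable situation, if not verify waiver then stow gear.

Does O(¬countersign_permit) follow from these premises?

F(¬raise_flag) at premise 8 means O(raise_flag).
Premise 1, O(quarantine_log → ¬raise_flag), contraposes to O(raise_flag → ¬quarantine_log); with O(raise_flag) we get O(¬quarantine_log).
The contrapositive of premise 7 (O(¬verify_waiver → quarantine_log)) is O(¬quarantine_log → verify_waiver), and O(¬quarantine_log) is already established, so O(verify_waiver).
Premise 3 is O(stand_down → ¬verify_waiver); contrapositively O(verify_waiver → ¬stand_down). Since O(verify_waiver) holds, K gives O(¬stand_down).
The contrapositive of premise 4 (O(countersign_permit → stand_down)) is O(¬stand_down → ¬countersign_permit), and O(¬stand_down) is already established, so O(¬countersign_permit).
Premises 2, 5, 6, 9, 10 do not contribute to this derivation.
So O(¬countersign_permit) follows.

Yes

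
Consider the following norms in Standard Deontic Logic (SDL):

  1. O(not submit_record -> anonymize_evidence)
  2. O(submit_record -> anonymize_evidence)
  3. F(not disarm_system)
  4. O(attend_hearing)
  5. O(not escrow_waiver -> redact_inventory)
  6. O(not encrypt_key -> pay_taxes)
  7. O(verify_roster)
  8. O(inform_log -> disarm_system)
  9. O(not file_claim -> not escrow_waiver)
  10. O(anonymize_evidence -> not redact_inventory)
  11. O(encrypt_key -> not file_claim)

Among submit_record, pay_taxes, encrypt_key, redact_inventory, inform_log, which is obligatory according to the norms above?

By case analysis on submit_record: premise 2 gives O(submit_record -> anonymize_evidence) and premise 1 gives O(not submit_record -> anonymize_evidence), so O(anonymize_evidence) either way.
From O(anonymize_evidence) and premise 10, O(anonymize_evidence -> not redact_inventory), we obtain O(not redact_inventory).
The contrapositive of premise 5 (O(not escrow_waiver -> redact_inventory)) is O(not redact_inventory -> escrow_waiver), and O(not redact_inventory) is already established, so O(escrow_waiver).
The contrapositive of premise 9 (O(not file_claim -> not escrow_waiver)) is O(escrow_waiver -> file_claim), and O(escrow_waiver) is already established, so O(file_claim).
Premise 11 is O(encrypt_key -> not file_claim); contrapositively O(file_claim -> not encrypt_key). Since O(file_claim) holds, K gives O(not encrypt_key).
Premise 6 is O(not encrypt_key -> pay_taxes); since O(not encrypt_key), deontic closure gives O(pay_taxes).
So O(pay_taxes) holds — pay_taxes is obligatory. None of the other listed options is made obligatory by any chain of premises.

pay_taxes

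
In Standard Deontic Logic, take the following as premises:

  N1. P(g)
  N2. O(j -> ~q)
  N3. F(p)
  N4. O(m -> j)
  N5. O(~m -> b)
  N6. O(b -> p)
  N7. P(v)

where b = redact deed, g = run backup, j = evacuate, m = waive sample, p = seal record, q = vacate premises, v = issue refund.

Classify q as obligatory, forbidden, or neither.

Forbidden

Premise 3, F(p), is equivalent to O(~p).
Premise 6, O(b -> p), contraposes to O(~p -> ~b); with O(~p) we get O(~b).
The contrapositive of premise 5 (O(~m -> b)) is O(~b -> m), and O(~b) is already established, so O(m).
With premise 4, O(m -> j), the K-axiom yields O(j).
With premise 2, O(j -> ~q), the K-axiom yields O(~q).
Premises 1, 7 do not contribute to this derivation.
Thus O(~q), which is F(q): q is forbidden.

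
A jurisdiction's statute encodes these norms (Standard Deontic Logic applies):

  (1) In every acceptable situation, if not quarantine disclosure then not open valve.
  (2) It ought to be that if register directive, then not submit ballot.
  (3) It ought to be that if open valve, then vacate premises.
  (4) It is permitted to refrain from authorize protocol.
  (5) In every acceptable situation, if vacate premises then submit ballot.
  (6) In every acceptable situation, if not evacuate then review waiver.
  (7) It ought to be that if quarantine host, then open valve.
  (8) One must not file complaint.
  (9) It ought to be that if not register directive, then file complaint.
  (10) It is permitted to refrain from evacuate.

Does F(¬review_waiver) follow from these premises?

Premise 6 is O(¬evacuate → review_waiver), but O(¬evacuate) is not derivable from the premises (the permission P(¬evacuate) asserts only ¬O(evacuate), not O(¬evacuate)), so it does not yield O(review_waiver).
No other premise forces O(review_waiver). An ideal world satisfying every premise can still have ¬review_waiver true, so F(¬review_waiver) is not derivable.

No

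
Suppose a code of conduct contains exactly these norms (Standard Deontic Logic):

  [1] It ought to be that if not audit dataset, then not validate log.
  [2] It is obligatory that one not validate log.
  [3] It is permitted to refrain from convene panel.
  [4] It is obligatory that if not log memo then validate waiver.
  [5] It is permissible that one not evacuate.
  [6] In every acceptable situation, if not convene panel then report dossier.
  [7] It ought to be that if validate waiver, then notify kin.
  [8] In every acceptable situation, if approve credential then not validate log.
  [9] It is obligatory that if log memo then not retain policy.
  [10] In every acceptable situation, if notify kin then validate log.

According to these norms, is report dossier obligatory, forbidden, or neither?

Neither

Premise 6 is O(¬convene_panel → report_dossier), but O(¬convene_panel) is not derivable from the premises (the permission P(¬convene_panel) asserts only ¬O(convene_panel), not O(¬convene_panel)), so it does not yield O(report_dossier).
No premise or chain of K-axiom applications forces O(report_dossier), and none forces O(¬report_dossier). So report_dossier is neither obligatory nor forbidden under these norms.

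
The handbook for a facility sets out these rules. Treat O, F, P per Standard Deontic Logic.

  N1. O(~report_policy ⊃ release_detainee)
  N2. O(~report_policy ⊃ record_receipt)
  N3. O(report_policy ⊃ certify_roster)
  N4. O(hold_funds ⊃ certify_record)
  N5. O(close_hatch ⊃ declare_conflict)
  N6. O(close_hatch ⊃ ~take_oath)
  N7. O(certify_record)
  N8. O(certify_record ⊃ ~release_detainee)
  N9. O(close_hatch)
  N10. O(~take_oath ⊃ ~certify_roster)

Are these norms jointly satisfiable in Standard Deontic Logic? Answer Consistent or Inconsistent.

From premise 7 we have O(certify_record).
From O(certify_record) and premise 8, O(certify_record ⊃ ~release_detainee), we obtain O(~release_detainee).
The contrapositive of premise 1 (O(~report_policy ⊃ release_detainee)) is O(~release_detainee ⊃ report_policy), and O(~release_detainee) is already established, so O(report_policy).
With premise 3, O(report_policy ⊃ certify_roster), the K-axiom yields O(certify_roster).
The contrapositive of premise 10 (O(~take_oath ⊃ ~certify_roster)) is O(certify_roster ⊃ take_oath), and O(certify_roster) is already established, so O(take_oath).
The contrapositive of premise 6 (O(close_hatch ⊃ ~take_oath)) is O(take_oath ⊃ ~close_hatch), and O(take_oath) is already established, so O(~close_hatch).
Yet premise 9 states O(close_hatch).
We now have both O(~close_hatch) and O(close_hatch) — close_hatch is simultaneously obligatory and forbidden, violating the D-axiom.

Inconsistent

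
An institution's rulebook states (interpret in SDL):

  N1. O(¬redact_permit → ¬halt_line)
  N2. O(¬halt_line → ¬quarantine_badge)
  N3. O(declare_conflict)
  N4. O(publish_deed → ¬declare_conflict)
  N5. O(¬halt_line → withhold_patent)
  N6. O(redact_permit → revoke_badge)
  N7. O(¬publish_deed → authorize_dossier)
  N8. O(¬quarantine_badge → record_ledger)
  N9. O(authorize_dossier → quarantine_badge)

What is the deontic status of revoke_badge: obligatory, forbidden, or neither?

Obligatory

Premise 3 gives O(declare_conflict).
Premise 4 is O(publish_deed → ¬declare_conflict); contrapositively O(declare_conflict → ¬publish_deed). Since O(declare_conflict) holds, K gives O(¬publish_deed).
Premise 7 is O(¬publish_deed → authorize_dossier); since O(¬publish_deed), deontic closure gives O(authorize_dossier).
Applying K to premise 9 (O(authorize_dossier → quarantine_badge)) and O(authorize_dossier) yields O(quarantine_badge).
Premise 2, O(¬halt_line → ¬quarantine_badge), contraposes to O(quarantine_badge → halt_line); with O(quarantine_badge) we get O(halt_line).
The contrapositive of premise 1 (O(¬redact_permit → ¬halt_line)) is O(halt_line → redact_permit), and O(halt_line) is already established, so O(redact_permit).
Applying K to premise 6 (O(redact_permit → revoke_badge)) and O(redact_permit) yields O(revoke_badge).
Premises 5, 8 do not contribute to this derivation.
Hence revoke_badge is obligatory.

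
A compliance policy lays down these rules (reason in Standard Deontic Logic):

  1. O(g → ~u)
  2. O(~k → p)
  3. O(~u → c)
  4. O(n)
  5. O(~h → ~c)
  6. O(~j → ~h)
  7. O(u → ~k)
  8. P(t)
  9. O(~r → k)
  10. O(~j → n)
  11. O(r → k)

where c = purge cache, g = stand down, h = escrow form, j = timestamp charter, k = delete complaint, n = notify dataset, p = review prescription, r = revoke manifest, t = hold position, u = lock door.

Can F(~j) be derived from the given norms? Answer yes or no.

Yes

By case analysis on r: premise 11 gives O(r → k) and premise 9 gives O(~r → k), so O(k) either way.
Premise 7 is O(u → ~k); contrapositively O(k → ~u). Since O(k) holds, K gives O(~u).
From O(~u) and premise 3, O(~u → c), we obtain O(c).
The contrapositive of premise 5 (O(~h → ~c)) is O(c → h), and O(c) is already established, so O(h).
The contrapositive of premise 6 (O(~j → ~h)) is O(h → j), and O(h) is already established, so O(j).
Premises 1, 2, 4, 8, 10 do not contribute to this derivation.
So O(j) holds, i.e. F(~j). The claim follows.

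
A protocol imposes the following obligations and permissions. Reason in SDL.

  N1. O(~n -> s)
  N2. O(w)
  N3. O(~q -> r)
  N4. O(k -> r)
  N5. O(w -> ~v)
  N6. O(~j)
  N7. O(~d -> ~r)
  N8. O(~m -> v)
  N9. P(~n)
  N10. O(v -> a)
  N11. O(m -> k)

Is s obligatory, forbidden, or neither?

Neither

Premise 1 is O(~n -> s), but O(~n) is not derivable from the premises (the permission P(~n) asserts only ~O(n), not O(~n)), so it does not yield O(s).
No premise or chain of K-axiom applications forces O(s), and none forces O(~s). So s is neither obligatory nor forbidden under these norms.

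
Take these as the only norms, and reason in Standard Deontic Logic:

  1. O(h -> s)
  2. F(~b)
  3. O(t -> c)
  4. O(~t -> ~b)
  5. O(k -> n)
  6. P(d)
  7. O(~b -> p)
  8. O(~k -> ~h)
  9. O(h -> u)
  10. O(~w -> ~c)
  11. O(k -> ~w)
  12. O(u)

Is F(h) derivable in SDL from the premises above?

Yes

Premise 2, F(~b), is equivalent to O(b).
The contrapositive of premise 4 (O(~t -> ~b)) is O(b -> t), and O(b) is already established, so O(t).
Premise 3 is O(t -> c); since O(t), deontic closure gives O(c).
Premise 10 is O(~w -> ~c); contrapositively O(c -> w). Since O(c) holds, K gives O(w).
Premise 11 is O(k -> ~w); contrapositively O(w -> ~k). Since O(w) holds, K gives O(~k).
Applying K to premise 8 (O(~k -> ~h)) and O(~k) yields O(~h).
Premises 1, 5, 6, 7, 9, 12 do not contribute to this derivation.
So O(~h) holds, i.e. F(h). The claim follows.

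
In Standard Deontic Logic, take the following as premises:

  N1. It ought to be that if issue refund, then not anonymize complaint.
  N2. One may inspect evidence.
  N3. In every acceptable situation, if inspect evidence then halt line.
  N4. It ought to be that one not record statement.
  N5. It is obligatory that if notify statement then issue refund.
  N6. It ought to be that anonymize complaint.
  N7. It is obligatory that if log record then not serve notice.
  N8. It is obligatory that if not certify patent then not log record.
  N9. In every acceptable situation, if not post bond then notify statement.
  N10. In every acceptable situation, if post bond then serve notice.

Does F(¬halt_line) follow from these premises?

Premise 3 is O(inspect_evidence → halt_line), but O(inspect_evidence) is not derivable from the premises (the permission P(inspect_evidence) asserts only ¬O(¬inspect_evidence), not O(inspect_evidence)), so it does not yield O(halt_line).
No other premise forces O(halt_line). An ideal world satisfying every premise can still have ¬halt_line true, so F(¬halt_line) is not derivable.

No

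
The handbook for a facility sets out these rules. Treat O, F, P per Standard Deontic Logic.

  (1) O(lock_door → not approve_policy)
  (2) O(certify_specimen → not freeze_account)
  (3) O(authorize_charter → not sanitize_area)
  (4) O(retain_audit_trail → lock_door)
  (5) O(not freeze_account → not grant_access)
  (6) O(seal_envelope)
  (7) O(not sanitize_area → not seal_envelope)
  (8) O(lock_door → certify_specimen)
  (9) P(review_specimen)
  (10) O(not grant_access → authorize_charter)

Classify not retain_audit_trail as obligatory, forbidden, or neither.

Obligatory

Premise 6 gives O(seal_envelope).
Premise 7 is O(not sanitize_area → not seal_envelope); contrapositively O(seal_envelope → sanitize_area). Since O(seal_envelope) holds, K gives O(sanitize_area).
Premise 3, O(authorize_charter → not sanitize_area), contraposes to O(sanitize_area → not authorize_charter); with O(sanitize_area) we get O(not authorize_charter).
Premise 10 is O(not grant_access → authorize_charter); contrapositively O(not authorize_charter → grant_access). Since O(not authorize_charter) holds, K gives O(grant_access).
The contrapositive of premise 5 (O(not freeze_account → not grant_access)) is O(grant_access → freeze_account), and O(grant_access) is already established, so O(freeze_account).
Premise 2 is O(certify_specimen → not freeze_account); contrapositively O(freeze_account → not certify_specimen). Since O(freeze_account) holds, K gives O(not certify_specimen).
Premise 8, O(lock_door → certify_specimen), contraposes to O(not certify_specimen → not lock_door); with O(not certify_specimen) we get O(not lock_door).
Premise 4 is O(retain_audit_trail → lock_door); contrapositively O(not lock_door → not retain_audit_trail). Since O(not lock_door) holds, K gives O(not retain_audit_trail).
Premises 1, 9 do not contribute to this derivation.
Hence not retain_audit_trail is obligatory.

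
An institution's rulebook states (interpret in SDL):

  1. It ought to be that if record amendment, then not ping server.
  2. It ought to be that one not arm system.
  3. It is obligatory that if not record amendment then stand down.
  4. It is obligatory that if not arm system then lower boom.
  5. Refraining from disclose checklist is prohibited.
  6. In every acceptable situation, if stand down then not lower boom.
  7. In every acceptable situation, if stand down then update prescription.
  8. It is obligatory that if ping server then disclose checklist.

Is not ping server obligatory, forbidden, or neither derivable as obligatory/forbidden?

From premise 2 we have O(¬arm_system).
Applying K to premise 4 (O(¬arm_system → lower_boom)) and O(¬arm_system) yields O(lower_boom).
Premise 6, O(stand_down → ¬lower_boom), contraposes to O(lower_boom → ¬stand_down); with O(lower_boom) we get O(¬stand_down).
The contrapositive of premise 3 (O(¬record_amendment → stand_down)) is O(¬stand_down → record_amendment), and O(¬stand_down) is already established, so O(record_amendment).
Premise 1 is O(record_amendment → ¬ping_server); since O(record_amendment), deontic closure gives O(¬ping_server).
Premises 5, 7, 8 do not contribute to this derivation.
Hence ¬ping_server is obligatory.

Obligatory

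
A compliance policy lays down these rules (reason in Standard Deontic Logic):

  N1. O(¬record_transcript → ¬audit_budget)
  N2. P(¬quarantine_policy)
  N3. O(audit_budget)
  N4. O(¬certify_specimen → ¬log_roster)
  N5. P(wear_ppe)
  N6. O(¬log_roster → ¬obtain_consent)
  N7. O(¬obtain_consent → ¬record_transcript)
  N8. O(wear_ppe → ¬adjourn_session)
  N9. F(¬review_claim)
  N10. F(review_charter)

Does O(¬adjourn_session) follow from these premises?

No

Premise 8 is O(wear_ppe → ¬adjourn_session), but O(wear_ppe) is not derivable from the premises (the permission P(wear_ppe) asserts only ¬O(¬wear_ppe), not O(wear_ppe)), so it does not yield O(¬adjourn_session).
No other premise forces O(¬adjourn_session). An ideal world satisfying every premise can still have ¬adjourn_session false, so O(¬adjourn_session) is not derivable.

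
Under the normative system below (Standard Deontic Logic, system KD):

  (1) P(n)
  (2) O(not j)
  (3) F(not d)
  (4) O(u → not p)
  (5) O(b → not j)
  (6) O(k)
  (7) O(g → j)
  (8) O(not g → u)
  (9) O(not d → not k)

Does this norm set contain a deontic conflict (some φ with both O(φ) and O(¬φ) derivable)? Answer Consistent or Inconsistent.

Premise 9 is O(not d → not k), but O(not d) is not derivable from the premises, so it does not yield O(not k).
So O(not k) is not derivable, and the apparent clash with O(k) does not arise.
A world satisfying every obligation exists (e.g. b=false, d=true, g=false, j=false, k=true, n=false, p=false, u=true); no atom is both obligatory and forbidden, so the set is consistent.

Consistent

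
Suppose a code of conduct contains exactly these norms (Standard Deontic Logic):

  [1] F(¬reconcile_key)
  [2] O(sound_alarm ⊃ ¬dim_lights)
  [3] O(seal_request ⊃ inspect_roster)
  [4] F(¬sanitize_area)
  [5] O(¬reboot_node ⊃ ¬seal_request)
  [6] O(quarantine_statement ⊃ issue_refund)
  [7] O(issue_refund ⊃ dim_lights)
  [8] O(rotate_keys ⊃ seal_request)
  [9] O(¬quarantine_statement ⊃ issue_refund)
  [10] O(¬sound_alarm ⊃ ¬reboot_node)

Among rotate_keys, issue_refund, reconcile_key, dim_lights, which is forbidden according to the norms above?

rotate_keys

Premises 9 and 6 cover both cases: O(¬quarantine_statement ⊃ issue_refund) and O(quarantine_statement ⊃ issue_refund). Since ¬quarantine_statement ∨ quarantine_statement is a tautology, O(issue_refund) follows.
From O(issue_refund) and premise 7, O(issue_refund ⊃ dim_lights), we obtain O(dim_lights).
Premise 2, O(sound_alarm ⊃ ¬dim_lights), contraposes to O(dim_lights ⊃ ¬sound_alarm); with O(dim_lights) we get O(¬sound_alarm).
Applying K to premise 10 (O(¬sound_alarm ⊃ ¬reboot_node)) and O(¬sound_alarm) yields O(¬reboot_node).
Applying K to premise 5 (O(¬reboot_node ⊃ ¬seal_request)) and O(¬reboot_node) yields O(¬seal_request).
Premise 8 is O(rotate_keys ⊃ seal_request); contrapositively O(¬seal_request ⊃ ¬rotate_keys). Since O(¬seal_request) holds, K gives O(¬rotate_keys).
So O(¬rotate_keys) holds, i.e. rotate_keys is forbidden. None of the other listed options is forbidden under the premises.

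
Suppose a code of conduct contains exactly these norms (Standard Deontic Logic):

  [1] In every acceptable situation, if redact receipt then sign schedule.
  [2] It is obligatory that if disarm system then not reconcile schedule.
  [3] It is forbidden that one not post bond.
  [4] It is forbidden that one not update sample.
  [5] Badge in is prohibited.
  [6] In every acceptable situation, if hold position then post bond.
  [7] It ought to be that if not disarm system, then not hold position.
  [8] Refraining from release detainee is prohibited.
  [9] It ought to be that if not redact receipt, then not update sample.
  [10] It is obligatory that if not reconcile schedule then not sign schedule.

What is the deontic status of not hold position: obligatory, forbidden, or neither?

Obligatory

Premise 4 is F(¬update_sample), i.e. O(update_sample).
Premise 9 is O(¬redact_receipt → ¬update_sample); contrapositively O(update_sample → redact_receipt). Since O(update_sample) holds, K gives O(redact_receipt).
Premise 1 is O(redact_receipt → sign_schedule); since O(redact_receipt), deontic closure gives O(sign_schedule).
The contrapositive of premise 10 (O(¬reconcile_schedule → ¬sign_schedule)) is O(sign_schedule → reconcile_schedule), and O(sign_schedule) is already established, so O(reconcile_schedule).
Premise 2, O(disarm_system → ¬reconcile_schedule), contraposes to O(reconcile_schedule → ¬disarm_system); with O(reconcile_schedule) we get O(¬disarm_system).
Applying K to premise 7 (O(¬disarm_system → ¬hold_position)) and O(¬disarm_system) yields O(¬hold_position).
Premises 3, 5, 6, 8 do not contribute to this derivation.
Hence ¬hold_position is obligatory.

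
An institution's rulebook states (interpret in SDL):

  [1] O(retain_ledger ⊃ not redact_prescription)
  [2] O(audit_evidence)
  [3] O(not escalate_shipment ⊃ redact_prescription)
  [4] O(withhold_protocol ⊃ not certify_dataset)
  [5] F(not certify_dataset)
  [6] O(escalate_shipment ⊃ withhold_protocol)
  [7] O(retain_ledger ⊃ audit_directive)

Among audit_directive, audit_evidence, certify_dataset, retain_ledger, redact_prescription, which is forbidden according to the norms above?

Premise 5, F(not certify_dataset), is equivalent to O(certify_dataset).
Premise 4, O(withhold_protocol ⊃ not certify_dataset), contraposes to O(certify_dataset ⊃ not withhold_protocol); with O(certify_dataset) we get O(not withhold_protocol).
The contrapositive of premise 6 (O(escalate_shipment ⊃ withhold_protocol)) is O(not withhold_protocol ⊃ not escalate_shipment), and O(not withhold_protocol) is already established, so O(not escalate_shipment).
Applying K to premise 3 (O(not escalate_shipment ⊃ redact_prescription)) and O(not escalate_shipment) yields O(redact_prescription).
The contrapositive of premise 1 (O(retain_ledger ⊃ not redact_prescription)) is O(redact_prescription ⊃ not retain_ledger), and O(redact_prescription) is already established, so O(not retain_ledger).
So O(not retain_ledger) holds, i.e. retain_ledger is forbidden. None of the other listed options is forbidden under the premises.

retain_ledger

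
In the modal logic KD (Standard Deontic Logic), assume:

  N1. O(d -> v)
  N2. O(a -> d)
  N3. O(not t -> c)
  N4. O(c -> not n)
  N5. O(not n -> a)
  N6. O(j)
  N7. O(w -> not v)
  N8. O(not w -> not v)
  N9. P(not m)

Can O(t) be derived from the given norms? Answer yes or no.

Premises 7 and 8 cover both cases: O(w -> not v) and O(not w -> not v). Since w ∨ not w is a tautology, O(not v) follows.
Premise 1 is O(d -> v); contrapositively O(not v -> not d). Since O(not v) holds, K gives O(not d).
Premise 2, O(a -> d), contraposes to O(not d -> not a); with O(not d) we get O(not a).
The contrapositive of premise 5 (O(not n -> a)) is O(not a -> n), and O(not a) is already established, so O(n).
Premise 4, O(c -> not n), contraposes to O(n -> not c); with O(n) we get O(not c).
The contrapositive of premise 3 (O(not t -> c)) is O(not c -> t), and O(not c) is already established, so O(t).
Premises 6, 9 do not contribute to this derivation.
So O(t) follows.

Yes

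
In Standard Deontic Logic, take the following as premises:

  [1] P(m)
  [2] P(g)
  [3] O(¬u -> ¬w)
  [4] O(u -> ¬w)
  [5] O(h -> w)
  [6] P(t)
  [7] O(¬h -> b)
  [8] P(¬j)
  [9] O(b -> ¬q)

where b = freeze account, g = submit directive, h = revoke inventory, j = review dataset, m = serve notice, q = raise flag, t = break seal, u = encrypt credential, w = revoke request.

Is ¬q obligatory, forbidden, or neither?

By case analysis on u: premise 4 gives O(u -> ¬w) and premise 3 gives O(¬u -> ¬w), so O(¬w) either way.
Premise 5 is O(h -> w); contrapositively O(¬w -> ¬h). Since O(¬w) holds, K gives O(¬h).
With premise 7, O(¬h -> b), the K-axiom yields O(b).
With premise 9, O(b -> ¬q), the K-axiom yields O(¬q).
Premises 1, 2, 6, 8 do not contribute to this derivation.
Hence ¬q is obligatory.

Obligatory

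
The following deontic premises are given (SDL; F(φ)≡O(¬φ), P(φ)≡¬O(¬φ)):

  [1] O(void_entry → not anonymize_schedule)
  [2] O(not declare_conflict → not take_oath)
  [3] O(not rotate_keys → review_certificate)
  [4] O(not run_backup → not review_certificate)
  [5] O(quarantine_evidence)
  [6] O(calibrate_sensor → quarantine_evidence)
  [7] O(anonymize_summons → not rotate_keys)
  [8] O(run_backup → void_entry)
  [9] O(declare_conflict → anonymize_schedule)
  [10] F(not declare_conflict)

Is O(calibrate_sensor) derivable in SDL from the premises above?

No

Premise 6 is O(calibrate_sensor → quarantine_evidence); even if O(quarantine_evidence) held, inferring O(calibrate_sensor) would be affirming the consequent — invalid.
No other premise forces O(calibrate_sensor). An ideal world satisfying every premise can still have calibrate_sensor false, so O(calibrate_sensor) is not derivable.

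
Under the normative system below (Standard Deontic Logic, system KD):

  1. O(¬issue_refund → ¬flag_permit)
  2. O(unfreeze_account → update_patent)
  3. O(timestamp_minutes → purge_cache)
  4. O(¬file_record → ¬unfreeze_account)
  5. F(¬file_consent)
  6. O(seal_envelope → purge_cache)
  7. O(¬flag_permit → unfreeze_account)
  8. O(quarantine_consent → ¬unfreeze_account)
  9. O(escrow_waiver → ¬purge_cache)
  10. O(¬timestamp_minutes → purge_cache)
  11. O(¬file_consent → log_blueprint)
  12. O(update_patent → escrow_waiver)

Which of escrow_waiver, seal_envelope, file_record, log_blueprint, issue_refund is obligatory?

issue_refund

Premises 10 and 3 cover both cases: O(¬timestamp_minutes → purge_cache) and O(timestamp_minutes → purge_cache). Since ¬timestamp_minutes ∨ timestamp_minutes is a tautology, O(purge_cache) follows.
Premise 9 is O(escrow_waiver → ¬purge_cache); contrapositively O(purge_cache → ¬escrow_waiver). Since O(purge_cache) holds, K gives O(¬escrow_waiver).
The contrapositive of premise 12 (O(update_patent → escrow_waiver)) is O(¬escrow_waiver → ¬update_patent), and O(¬escrow_waiver) is already established, so O(¬update_patent).
Premise 2 is O(unfreeze_account → update_patent); contrapositively O(¬update_patent → ¬unfreeze_account). Since O(¬update_patent) holds, K gives O(¬unfreeze_account).
Premise 7, O(¬flag_permit → unfreeze_account), contraposes to O(¬unfreeze_account → flag_permit); with O(¬unfreeze_account) we get O(flag_permit).
Premise 1 is O(¬issue_refund → ¬flag_permit); contrapositively O(flag_permit → issue_refund). Since O(flag_permit) holds, K gives O(issue_refund).
So O(issue_refund) holds — issue_refund is obligatory. None of the other listed options is made obligatory by any chain of premises.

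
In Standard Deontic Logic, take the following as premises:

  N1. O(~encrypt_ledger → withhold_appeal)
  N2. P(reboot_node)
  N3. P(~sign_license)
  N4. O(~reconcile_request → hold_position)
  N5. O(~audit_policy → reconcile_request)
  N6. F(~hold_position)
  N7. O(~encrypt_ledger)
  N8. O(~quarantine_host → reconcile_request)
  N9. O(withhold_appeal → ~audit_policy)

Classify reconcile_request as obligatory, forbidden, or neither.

From premise 7 we have O(~encrypt_ledger).
Applying K to premise 1 (O(~encrypt_ledger → withhold_appeal)) and O(~encrypt_ledger) yields O(withhold_appeal).
From O(withhold_appeal) and premise 9, O(withhold_appeal → ~audit_policy), we obtain O(~audit_policy).
From O(~audit_policy) and premise 5, O(~audit_policy → reconcile_request), we obtain O(reconcile_request).
Premises 2, 3, 4, 6, 8 do not contribute to this derivation.
Hence reconcile_request is obligatory.

Obligatory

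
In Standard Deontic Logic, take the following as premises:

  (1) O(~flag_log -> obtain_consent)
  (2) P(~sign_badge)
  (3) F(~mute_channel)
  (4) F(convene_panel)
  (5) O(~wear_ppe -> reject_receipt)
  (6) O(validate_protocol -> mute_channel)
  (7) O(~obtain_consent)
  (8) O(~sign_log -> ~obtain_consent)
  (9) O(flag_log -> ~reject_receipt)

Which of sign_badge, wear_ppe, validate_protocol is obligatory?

From premise 7 we have O(~obtain_consent).
Premise 1 is O(~flag_log -> obtain_consent); contrapositively O(~obtain_consent -> flag_log). Since O(~obtain_consent) holds, K gives O(flag_log).
With premise 9, O(flag_log -> ~reject_receipt), the K-axiom yields O(~reject_receipt).
Premise 5, O(~wear_ppe -> reject_receipt), contraposes to O(~reject_receipt -> wear_ppe); with O(~reject_receipt) we get O(wear_ppe).
So O(wear_ppe) holds — wear_ppe is obligatory. None of the other listed options is made obligatory by any chain of premises.

wear_ppe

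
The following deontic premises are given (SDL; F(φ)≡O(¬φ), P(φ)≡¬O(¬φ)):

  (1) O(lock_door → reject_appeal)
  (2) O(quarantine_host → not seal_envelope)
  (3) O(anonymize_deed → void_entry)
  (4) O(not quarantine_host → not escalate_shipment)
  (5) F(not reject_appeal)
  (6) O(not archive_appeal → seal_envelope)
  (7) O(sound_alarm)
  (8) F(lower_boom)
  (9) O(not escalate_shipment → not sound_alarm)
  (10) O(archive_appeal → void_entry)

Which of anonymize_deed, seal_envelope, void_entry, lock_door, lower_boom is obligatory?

void_entry

Premise 7 states O(sound_alarm) outright.
Premise 9, O(not escalate_shipment → not sound_alarm), contraposes to O(sound_alarm → escalate_shipment); with O(sound_alarm) we get O(escalate_shipment).
The contrapositive of premise 4 (O(not quarantine_host → not escalate_shipment)) is O(escalate_shipment → quarantine_host), and O(escalate_shipment) is already established, so O(quarantine_host).
From O(quarantine_host) and premise 2, O(quarantine_host → not seal_envelope), we obtain O(not seal_envelope).
Premise 6 is O(not archive_appeal → seal_envelope); contrapositively O(not seal_envelope → archive_appeal). Since O(not seal_envelope) holds, K gives O(archive_appeal).
With premise 10, O(archive_appeal → void_entry), the K-axiom yields O(void_entry).
So O(void_entry) holds — void_entry is obligatory. None of the other listed options is made obligatory by any chain of premises.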